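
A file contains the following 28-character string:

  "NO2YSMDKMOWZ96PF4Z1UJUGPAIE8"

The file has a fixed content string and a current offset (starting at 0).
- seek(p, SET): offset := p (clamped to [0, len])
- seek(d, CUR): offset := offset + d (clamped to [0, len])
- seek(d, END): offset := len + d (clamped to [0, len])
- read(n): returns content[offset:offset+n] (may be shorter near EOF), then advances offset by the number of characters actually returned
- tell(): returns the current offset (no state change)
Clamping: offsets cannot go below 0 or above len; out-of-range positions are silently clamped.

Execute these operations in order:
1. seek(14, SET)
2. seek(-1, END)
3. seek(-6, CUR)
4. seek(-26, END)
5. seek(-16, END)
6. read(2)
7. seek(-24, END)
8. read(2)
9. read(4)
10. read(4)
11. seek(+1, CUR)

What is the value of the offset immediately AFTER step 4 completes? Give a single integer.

Answer: 2

Derivation:
After 1 (seek(14, SET)): offset=14
After 2 (seek(-1, END)): offset=27
After 3 (seek(-6, CUR)): offset=21
After 4 (seek(-26, END)): offset=2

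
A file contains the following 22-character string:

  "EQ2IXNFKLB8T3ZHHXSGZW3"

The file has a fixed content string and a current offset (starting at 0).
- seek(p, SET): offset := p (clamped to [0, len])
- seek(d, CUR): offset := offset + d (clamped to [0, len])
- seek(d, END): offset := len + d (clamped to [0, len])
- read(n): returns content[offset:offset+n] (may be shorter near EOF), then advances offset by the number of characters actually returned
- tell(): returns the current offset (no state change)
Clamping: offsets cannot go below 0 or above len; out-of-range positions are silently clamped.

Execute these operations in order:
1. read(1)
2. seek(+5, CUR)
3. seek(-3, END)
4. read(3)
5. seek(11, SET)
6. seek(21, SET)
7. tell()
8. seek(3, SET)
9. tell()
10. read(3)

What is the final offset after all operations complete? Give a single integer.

Answer: 6

Derivation:
After 1 (read(1)): returned 'E', offset=1
After 2 (seek(+5, CUR)): offset=6
After 3 (seek(-3, END)): offset=19
After 4 (read(3)): returned 'ZW3', offset=22
After 5 (seek(11, SET)): offset=11
After 6 (seek(21, SET)): offset=21
After 7 (tell()): offset=21
After 8 (seek(3, SET)): offset=3
After 9 (tell()): offset=3
After 10 (read(3)): returned 'IXN', offset=6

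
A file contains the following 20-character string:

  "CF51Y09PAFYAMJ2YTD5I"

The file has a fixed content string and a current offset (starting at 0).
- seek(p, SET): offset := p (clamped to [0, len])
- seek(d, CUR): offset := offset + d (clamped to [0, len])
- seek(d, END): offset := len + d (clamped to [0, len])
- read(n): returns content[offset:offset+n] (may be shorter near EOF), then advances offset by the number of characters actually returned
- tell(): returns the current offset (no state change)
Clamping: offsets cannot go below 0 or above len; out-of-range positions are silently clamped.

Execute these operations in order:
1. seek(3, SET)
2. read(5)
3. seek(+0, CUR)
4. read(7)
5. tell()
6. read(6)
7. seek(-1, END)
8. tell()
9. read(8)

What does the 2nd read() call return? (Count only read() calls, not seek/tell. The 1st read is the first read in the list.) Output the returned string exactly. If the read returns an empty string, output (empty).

Answer: AFYAMJ2

Derivation:
After 1 (seek(3, SET)): offset=3
After 2 (read(5)): returned '1Y09P', offset=8
After 3 (seek(+0, CUR)): offset=8
After 4 (read(7)): returned 'AFYAMJ2', offset=15
After 5 (tell()): offset=15
After 6 (read(6)): returned 'YTD5I', offset=20
After 7 (seek(-1, END)): offset=19
After 8 (tell()): offset=19
After 9 (read(8)): returned 'I', offset=20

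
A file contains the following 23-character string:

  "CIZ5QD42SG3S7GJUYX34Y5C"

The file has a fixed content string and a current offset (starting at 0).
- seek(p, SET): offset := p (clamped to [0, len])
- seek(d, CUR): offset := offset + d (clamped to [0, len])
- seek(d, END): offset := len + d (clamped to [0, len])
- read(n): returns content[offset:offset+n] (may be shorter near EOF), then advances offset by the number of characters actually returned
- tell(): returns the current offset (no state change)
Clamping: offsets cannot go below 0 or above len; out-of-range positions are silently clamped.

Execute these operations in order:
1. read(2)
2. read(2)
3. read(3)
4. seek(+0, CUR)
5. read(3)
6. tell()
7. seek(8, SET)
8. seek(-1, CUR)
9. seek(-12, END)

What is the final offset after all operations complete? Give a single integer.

Answer: 11

Derivation:
After 1 (read(2)): returned 'CI', offset=2
After 2 (read(2)): returned 'Z5', offset=4
After 3 (read(3)): returned 'QD4', offset=7
After 4 (seek(+0, CUR)): offset=7
After 5 (read(3)): returned '2SG', offset=10
After 6 (tell()): offset=10
After 7 (seek(8, SET)): offset=8
After 8 (seek(-1, CUR)): offset=7
After 9 (seek(-12, END)): offset=11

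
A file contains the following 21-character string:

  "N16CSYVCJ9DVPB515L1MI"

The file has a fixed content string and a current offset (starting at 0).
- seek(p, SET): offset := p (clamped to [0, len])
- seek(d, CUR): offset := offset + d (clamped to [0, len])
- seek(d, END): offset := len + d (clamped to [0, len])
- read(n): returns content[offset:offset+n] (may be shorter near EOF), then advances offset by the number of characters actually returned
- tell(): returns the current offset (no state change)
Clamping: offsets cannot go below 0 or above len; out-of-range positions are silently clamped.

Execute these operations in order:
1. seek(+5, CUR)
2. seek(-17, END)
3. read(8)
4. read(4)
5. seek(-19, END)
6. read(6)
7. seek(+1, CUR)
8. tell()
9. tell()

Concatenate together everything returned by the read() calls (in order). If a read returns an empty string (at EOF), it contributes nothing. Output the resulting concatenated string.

After 1 (seek(+5, CUR)): offset=5
After 2 (seek(-17, END)): offset=4
After 3 (read(8)): returned 'SYVCJ9DV', offset=12
After 4 (read(4)): returned 'PB51', offset=16
After 5 (seek(-19, END)): offset=2
After 6 (read(6)): returned '6CSYVC', offset=8
After 7 (seek(+1, CUR)): offset=9
After 8 (tell()): offset=9
After 9 (tell()): offset=9

Answer: SYVCJ9DVPB516CSYVC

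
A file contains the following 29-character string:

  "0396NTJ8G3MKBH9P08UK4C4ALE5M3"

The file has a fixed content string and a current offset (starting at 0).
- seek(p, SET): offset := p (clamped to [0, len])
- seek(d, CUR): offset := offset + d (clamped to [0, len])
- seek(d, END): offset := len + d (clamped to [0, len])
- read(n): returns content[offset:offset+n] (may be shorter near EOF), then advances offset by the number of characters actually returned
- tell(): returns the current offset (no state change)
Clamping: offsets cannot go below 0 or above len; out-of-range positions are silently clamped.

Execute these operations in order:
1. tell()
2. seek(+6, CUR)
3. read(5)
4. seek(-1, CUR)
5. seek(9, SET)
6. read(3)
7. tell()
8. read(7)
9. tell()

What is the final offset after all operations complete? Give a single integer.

Answer: 19

Derivation:
After 1 (tell()): offset=0
After 2 (seek(+6, CUR)): offset=6
After 3 (read(5)): returned 'J8G3M', offset=11
After 4 (seek(-1, CUR)): offset=10
After 5 (seek(9, SET)): offset=9
After 6 (read(3)): returned '3MK', offset=12
After 7 (tell()): offset=12
After 8 (read(7)): returned 'BH9P08U', offset=19
After 9 (tell()): offset=19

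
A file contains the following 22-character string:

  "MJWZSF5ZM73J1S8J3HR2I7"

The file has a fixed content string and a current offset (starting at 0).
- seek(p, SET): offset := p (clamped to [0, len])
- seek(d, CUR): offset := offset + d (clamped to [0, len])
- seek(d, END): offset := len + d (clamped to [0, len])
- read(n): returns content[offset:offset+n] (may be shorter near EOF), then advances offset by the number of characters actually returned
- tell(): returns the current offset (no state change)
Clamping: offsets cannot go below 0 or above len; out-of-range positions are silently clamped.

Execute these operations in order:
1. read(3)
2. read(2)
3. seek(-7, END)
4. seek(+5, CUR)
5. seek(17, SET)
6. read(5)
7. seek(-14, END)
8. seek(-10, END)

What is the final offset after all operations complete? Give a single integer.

Answer: 12

Derivation:
After 1 (read(3)): returned 'MJW', offset=3
After 2 (read(2)): returned 'ZS', offset=5
After 3 (seek(-7, END)): offset=15
After 4 (seek(+5, CUR)): offset=20
After 5 (seek(17, SET)): offset=17
After 6 (read(5)): returned 'HR2I7', offset=22
After 7 (seek(-14, END)): offset=8
After 8 (seek(-10, END)): offset=12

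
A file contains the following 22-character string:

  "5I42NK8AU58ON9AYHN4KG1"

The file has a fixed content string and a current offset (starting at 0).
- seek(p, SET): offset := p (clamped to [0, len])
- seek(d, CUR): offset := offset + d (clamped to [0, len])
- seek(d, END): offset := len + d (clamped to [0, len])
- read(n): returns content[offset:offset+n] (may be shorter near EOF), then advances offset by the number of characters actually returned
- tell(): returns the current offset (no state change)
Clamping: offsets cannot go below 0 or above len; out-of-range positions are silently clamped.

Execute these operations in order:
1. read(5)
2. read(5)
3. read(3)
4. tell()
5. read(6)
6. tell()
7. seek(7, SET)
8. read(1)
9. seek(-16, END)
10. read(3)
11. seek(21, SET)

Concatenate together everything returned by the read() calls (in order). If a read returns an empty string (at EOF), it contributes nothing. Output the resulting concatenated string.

Answer: 5I42NK8AU58ON9AYHN4A8AU

Derivation:
After 1 (read(5)): returned '5I42N', offset=5
After 2 (read(5)): returned 'K8AU5', offset=10
After 3 (read(3)): returned '8ON', offset=13
After 4 (tell()): offset=13
After 5 (read(6)): returned '9AYHN4', offset=19
After 6 (tell()): offset=19
After 7 (seek(7, SET)): offset=7
After 8 (read(1)): returned 'A', offset=8
After 9 (seek(-16, END)): offset=6
After 10 (read(3)): returned '8AU', offset=9
After 11 (seek(21, SET)): offset=21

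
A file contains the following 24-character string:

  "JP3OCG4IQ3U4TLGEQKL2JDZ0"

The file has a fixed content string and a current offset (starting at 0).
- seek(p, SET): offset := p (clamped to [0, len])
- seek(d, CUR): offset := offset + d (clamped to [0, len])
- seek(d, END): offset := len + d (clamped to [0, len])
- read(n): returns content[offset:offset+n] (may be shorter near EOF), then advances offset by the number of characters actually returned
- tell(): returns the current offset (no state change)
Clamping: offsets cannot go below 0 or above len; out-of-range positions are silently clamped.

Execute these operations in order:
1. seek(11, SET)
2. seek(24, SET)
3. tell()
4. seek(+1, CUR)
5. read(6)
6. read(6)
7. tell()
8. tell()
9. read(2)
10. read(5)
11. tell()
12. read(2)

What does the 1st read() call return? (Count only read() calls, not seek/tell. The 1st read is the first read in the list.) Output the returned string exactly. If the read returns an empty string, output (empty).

After 1 (seek(11, SET)): offset=11
After 2 (seek(24, SET)): offset=24
After 3 (tell()): offset=24
After 4 (seek(+1, CUR)): offset=24
After 5 (read(6)): returned '', offset=24
After 6 (read(6)): returned '', offset=24
After 7 (tell()): offset=24
After 8 (tell()): offset=24
After 9 (read(2)): returned '', offset=24
After 10 (read(5)): returned '', offset=24
After 11 (tell()): offset=24
After 12 (read(2)): returned '', offset=24

Answer: (empty)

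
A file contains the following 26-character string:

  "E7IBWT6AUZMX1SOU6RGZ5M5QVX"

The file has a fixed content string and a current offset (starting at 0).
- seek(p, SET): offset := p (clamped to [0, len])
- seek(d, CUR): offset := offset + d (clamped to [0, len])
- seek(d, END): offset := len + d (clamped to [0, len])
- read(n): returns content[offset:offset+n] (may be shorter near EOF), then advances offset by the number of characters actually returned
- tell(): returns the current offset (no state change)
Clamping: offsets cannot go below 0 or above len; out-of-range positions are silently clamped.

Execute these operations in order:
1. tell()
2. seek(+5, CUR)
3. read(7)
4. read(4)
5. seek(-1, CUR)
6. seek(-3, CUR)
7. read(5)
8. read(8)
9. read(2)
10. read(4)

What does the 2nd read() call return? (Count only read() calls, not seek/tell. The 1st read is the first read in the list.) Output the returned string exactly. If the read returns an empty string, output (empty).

Answer: 1SOU

Derivation:
After 1 (tell()): offset=0
After 2 (seek(+5, CUR)): offset=5
After 3 (read(7)): returned 'T6AUZMX', offset=12
After 4 (read(4)): returned '1SOU', offset=16
After 5 (seek(-1, CUR)): offset=15
After 6 (seek(-3, CUR)): offset=12
After 7 (read(5)): returned '1SOU6', offset=17
After 8 (read(8)): returned 'RGZ5M5QV', offset=25
After 9 (read(2)): returned 'X', offset=26
After 10 (read(4)): returned '', offset=26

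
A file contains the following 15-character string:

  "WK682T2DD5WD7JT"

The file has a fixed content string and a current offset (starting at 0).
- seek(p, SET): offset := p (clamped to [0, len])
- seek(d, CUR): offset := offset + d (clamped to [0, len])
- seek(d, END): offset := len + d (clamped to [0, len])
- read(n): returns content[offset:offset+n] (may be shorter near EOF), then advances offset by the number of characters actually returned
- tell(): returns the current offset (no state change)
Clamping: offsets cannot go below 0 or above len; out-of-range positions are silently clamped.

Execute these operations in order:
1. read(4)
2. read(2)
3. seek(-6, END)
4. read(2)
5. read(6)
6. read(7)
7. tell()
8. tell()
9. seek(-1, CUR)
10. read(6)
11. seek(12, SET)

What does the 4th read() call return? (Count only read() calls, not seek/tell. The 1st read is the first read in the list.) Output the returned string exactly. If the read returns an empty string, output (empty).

Answer: D7JT

Derivation:
After 1 (read(4)): returned 'WK68', offset=4
After 2 (read(2)): returned '2T', offset=6
After 3 (seek(-6, END)): offset=9
After 4 (read(2)): returned '5W', offset=11
After 5 (read(6)): returned 'D7JT', offset=15
After 6 (read(7)): returned '', offset=15
After 7 (tell()): offset=15
After 8 (tell()): offset=15
After 9 (seek(-1, CUR)): offset=14
After 10 (read(6)): returned 'T', offset=15
After 11 (seek(12, SET)): offset=12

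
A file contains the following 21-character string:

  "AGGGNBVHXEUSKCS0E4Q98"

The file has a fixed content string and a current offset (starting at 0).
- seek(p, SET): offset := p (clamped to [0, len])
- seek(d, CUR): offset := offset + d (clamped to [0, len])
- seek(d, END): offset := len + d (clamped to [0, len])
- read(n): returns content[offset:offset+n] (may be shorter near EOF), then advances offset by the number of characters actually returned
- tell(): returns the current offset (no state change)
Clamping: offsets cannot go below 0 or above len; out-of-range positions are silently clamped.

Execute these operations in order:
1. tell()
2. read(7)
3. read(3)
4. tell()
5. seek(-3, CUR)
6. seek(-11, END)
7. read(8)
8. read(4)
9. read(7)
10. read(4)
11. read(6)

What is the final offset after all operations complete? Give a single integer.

After 1 (tell()): offset=0
After 2 (read(7)): returned 'AGGGNBV', offset=7
After 3 (read(3)): returned 'HXE', offset=10
After 4 (tell()): offset=10
After 5 (seek(-3, CUR)): offset=7
After 6 (seek(-11, END)): offset=10
After 7 (read(8)): returned 'USKCS0E4', offset=18
After 8 (read(4)): returned 'Q98', offset=21
After 9 (read(7)): returned '', offset=21
After 10 (read(4)): returned '', offset=21
After 11 (read(6)): returned '', offset=21

Answer: 21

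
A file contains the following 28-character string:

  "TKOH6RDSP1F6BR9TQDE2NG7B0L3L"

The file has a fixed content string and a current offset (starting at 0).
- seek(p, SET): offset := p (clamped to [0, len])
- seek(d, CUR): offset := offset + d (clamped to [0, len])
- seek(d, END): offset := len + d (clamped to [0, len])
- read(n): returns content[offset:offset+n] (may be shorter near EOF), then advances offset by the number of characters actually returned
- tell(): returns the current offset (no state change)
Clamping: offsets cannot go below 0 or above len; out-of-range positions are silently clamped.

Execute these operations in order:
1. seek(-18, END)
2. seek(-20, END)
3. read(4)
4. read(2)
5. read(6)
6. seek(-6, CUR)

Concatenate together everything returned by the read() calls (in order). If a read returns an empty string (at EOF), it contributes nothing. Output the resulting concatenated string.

After 1 (seek(-18, END)): offset=10
After 2 (seek(-20, END)): offset=8
After 3 (read(4)): returned 'P1F6', offset=12
After 4 (read(2)): returned 'BR', offset=14
After 5 (read(6)): returned '9TQDE2', offset=20
After 6 (seek(-6, CUR)): offset=14

Answer: P1F6BR9TQDE2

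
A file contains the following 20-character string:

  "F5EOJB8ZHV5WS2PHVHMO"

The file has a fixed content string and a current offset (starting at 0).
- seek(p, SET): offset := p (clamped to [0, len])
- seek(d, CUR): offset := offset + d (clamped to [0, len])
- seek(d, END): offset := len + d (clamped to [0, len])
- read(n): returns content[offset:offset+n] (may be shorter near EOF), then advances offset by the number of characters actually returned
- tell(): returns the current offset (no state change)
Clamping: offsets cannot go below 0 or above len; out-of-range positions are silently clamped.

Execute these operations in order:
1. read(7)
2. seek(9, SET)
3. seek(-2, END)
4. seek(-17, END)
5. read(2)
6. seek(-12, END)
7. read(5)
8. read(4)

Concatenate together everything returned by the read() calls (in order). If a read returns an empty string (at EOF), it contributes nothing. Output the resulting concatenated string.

After 1 (read(7)): returned 'F5EOJB8', offset=7
After 2 (seek(9, SET)): offset=9
After 3 (seek(-2, END)): offset=18
After 4 (seek(-17, END)): offset=3
After 5 (read(2)): returned 'OJ', offset=5
After 6 (seek(-12, END)): offset=8
After 7 (read(5)): returned 'HV5WS', offset=13
After 8 (read(4)): returned '2PHV', offset=17

Answer: F5EOJB8OJHV5WS2PHV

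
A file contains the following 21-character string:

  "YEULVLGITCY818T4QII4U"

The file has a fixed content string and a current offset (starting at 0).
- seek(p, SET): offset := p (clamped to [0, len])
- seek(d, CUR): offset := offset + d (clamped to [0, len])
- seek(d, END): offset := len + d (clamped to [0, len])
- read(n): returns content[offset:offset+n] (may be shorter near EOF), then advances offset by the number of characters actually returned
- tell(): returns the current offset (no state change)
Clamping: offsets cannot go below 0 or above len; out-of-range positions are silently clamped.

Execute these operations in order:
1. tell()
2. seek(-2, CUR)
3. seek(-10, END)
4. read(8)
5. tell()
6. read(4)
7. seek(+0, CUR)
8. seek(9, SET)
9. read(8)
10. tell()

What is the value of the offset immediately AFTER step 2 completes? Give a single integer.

After 1 (tell()): offset=0
After 2 (seek(-2, CUR)): offset=0

Answer: 0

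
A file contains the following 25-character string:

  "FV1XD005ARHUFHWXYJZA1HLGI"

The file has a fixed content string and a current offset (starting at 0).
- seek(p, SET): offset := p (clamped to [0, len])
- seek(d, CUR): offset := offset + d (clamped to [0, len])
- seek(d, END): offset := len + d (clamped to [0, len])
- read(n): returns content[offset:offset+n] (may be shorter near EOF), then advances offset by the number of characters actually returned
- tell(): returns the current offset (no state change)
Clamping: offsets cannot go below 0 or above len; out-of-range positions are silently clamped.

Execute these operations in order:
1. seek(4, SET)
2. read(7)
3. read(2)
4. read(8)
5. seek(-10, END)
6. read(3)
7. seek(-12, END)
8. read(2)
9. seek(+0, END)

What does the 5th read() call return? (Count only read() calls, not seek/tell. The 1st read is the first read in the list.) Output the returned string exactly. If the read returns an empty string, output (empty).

After 1 (seek(4, SET)): offset=4
After 2 (read(7)): returned 'D005ARH', offset=11
After 3 (read(2)): returned 'UF', offset=13
After 4 (read(8)): returned 'HWXYJZA1', offset=21
After 5 (seek(-10, END)): offset=15
After 6 (read(3)): returned 'XYJ', offset=18
After 7 (seek(-12, END)): offset=13
After 8 (read(2)): returned 'HW', offset=15
After 9 (seek(+0, END)): offset=25

Answer: HW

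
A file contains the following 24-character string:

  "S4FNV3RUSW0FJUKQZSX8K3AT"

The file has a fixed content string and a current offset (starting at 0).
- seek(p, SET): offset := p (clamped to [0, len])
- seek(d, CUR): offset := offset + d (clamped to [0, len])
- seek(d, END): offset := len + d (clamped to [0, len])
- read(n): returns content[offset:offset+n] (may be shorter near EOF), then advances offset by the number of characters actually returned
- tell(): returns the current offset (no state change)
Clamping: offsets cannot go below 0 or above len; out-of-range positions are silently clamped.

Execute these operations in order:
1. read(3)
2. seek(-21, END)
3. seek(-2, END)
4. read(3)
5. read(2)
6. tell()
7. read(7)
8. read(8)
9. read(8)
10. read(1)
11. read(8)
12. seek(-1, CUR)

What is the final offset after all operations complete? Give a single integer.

Answer: 23

Derivation:
After 1 (read(3)): returned 'S4F', offset=3
After 2 (seek(-21, END)): offset=3
After 3 (seek(-2, END)): offset=22
After 4 (read(3)): returned 'AT', offset=24
After 5 (read(2)): returned '', offset=24
After 6 (tell()): offset=24
After 7 (read(7)): returned '', offset=24
After 8 (read(8)): returned '', offset=24
After 9 (read(8)): returned '', offset=24
After 10 (read(1)): returned '', offset=24
After 11 (read(8)): returned '', offset=24
After 12 (seek(-1, CUR)): offset=23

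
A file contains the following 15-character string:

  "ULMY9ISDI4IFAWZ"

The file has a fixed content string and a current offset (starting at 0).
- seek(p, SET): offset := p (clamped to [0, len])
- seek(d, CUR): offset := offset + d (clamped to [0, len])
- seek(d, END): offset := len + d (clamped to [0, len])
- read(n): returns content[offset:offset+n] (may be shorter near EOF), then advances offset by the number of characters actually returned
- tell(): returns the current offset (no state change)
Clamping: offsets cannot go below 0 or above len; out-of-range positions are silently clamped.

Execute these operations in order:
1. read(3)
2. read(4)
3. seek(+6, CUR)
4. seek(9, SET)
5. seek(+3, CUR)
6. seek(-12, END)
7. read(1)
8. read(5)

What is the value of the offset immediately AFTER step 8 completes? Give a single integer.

Answer: 9

Derivation:
After 1 (read(3)): returned 'ULM', offset=3
After 2 (read(4)): returned 'Y9IS', offset=7
After 3 (seek(+6, CUR)): offset=13
After 4 (seek(9, SET)): offset=9
After 5 (seek(+3, CUR)): offset=12
After 6 (seek(-12, END)): offset=3
After 7 (read(1)): returned 'Y', offset=4
After 8 (read(5)): returned '9ISDI', offset=9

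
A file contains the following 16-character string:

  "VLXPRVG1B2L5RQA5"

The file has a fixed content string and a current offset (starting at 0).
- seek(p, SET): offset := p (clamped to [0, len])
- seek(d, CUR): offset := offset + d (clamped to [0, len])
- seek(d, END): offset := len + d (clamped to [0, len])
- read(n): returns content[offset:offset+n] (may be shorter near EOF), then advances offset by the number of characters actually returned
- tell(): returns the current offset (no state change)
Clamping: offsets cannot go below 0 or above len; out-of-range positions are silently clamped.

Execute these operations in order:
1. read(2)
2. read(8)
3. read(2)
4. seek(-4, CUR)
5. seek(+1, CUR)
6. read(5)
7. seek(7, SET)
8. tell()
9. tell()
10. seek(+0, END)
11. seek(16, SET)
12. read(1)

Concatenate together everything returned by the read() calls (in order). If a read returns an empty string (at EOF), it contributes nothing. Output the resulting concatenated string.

After 1 (read(2)): returned 'VL', offset=2
After 2 (read(8)): returned 'XPRVG1B2', offset=10
After 3 (read(2)): returned 'L5', offset=12
After 4 (seek(-4, CUR)): offset=8
After 5 (seek(+1, CUR)): offset=9
After 6 (read(5)): returned '2L5RQ', offset=14
After 7 (seek(7, SET)): offset=7
After 8 (tell()): offset=7
After 9 (tell()): offset=7
After 10 (seek(+0, END)): offset=16
After 11 (seek(16, SET)): offset=16
After 12 (read(1)): returned '', offset=16

Answer: VLXPRVG1B2L52L5RQ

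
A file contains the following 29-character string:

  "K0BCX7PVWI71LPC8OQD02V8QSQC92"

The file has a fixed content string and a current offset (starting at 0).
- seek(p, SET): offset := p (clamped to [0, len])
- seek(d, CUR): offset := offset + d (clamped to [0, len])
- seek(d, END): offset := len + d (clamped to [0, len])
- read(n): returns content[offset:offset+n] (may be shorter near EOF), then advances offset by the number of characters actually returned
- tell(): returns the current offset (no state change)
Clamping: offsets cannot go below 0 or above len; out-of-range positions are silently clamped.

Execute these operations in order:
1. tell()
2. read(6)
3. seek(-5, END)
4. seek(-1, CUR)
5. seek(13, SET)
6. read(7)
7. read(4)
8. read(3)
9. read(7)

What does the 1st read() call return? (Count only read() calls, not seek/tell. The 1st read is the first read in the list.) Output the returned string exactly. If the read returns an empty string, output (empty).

After 1 (tell()): offset=0
After 2 (read(6)): returned 'K0BCX7', offset=6
After 3 (seek(-5, END)): offset=24
After 4 (seek(-1, CUR)): offset=23
After 5 (seek(13, SET)): offset=13
After 6 (read(7)): returned 'PC8OQD0', offset=20
After 7 (read(4)): returned '2V8Q', offset=24
After 8 (read(3)): returned 'SQC', offset=27
After 9 (read(7)): returned '92', offset=29

Answer: K0BCX7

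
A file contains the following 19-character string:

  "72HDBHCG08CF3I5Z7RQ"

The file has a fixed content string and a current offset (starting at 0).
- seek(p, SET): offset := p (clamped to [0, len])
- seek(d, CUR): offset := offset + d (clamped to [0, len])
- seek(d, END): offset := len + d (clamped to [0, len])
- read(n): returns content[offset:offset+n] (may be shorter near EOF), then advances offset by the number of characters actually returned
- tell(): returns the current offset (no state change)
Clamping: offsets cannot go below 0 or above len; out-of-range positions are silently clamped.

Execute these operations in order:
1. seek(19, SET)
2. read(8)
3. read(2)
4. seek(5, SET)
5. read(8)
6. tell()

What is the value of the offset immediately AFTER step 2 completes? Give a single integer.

After 1 (seek(19, SET)): offset=19
After 2 (read(8)): returned '', offset=19

Answer: 19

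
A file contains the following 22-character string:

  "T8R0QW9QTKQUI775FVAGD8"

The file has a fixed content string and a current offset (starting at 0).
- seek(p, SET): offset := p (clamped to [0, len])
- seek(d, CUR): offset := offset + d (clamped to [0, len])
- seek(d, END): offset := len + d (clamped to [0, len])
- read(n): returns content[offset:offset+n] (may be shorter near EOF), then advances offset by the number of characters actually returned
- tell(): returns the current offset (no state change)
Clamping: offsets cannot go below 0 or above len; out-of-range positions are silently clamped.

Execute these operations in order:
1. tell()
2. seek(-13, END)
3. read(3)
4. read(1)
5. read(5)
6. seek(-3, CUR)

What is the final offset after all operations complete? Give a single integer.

After 1 (tell()): offset=0
After 2 (seek(-13, END)): offset=9
After 3 (read(3)): returned 'KQU', offset=12
After 4 (read(1)): returned 'I', offset=13
After 5 (read(5)): returned '775FV', offset=18
After 6 (seek(-3, CUR)): offset=15

Answer: 15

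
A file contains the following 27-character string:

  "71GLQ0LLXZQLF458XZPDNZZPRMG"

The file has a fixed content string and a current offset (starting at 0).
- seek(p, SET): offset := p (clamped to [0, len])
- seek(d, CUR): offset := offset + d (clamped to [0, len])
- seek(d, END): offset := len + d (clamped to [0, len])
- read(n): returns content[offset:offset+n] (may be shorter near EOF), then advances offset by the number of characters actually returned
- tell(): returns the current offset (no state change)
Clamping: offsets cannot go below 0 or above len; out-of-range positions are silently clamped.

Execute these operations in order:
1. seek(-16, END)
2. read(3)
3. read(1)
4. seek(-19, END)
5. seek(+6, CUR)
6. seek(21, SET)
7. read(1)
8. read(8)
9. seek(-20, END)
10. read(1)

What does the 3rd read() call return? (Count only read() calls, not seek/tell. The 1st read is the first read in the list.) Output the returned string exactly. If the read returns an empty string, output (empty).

After 1 (seek(-16, END)): offset=11
After 2 (read(3)): returned 'LF4', offset=14
After 3 (read(1)): returned '5', offset=15
After 4 (seek(-19, END)): offset=8
After 5 (seek(+6, CUR)): offset=14
After 6 (seek(21, SET)): offset=21
After 7 (read(1)): returned 'Z', offset=22
After 8 (read(8)): returned 'ZPRMG', offset=27
After 9 (seek(-20, END)): offset=7
After 10 (read(1)): returned 'L', offset=8

Answer: Z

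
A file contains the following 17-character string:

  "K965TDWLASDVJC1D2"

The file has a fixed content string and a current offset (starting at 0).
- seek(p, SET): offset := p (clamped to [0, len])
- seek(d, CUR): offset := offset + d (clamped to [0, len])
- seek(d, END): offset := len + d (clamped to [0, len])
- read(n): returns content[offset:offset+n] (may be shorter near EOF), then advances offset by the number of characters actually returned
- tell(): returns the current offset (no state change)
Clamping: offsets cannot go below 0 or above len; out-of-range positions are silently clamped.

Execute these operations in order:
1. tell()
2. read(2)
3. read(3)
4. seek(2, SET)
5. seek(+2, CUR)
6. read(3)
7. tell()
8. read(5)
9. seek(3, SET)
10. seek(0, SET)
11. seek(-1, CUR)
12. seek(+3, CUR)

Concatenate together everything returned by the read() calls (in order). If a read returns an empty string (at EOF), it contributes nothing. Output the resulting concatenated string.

After 1 (tell()): offset=0
After 2 (read(2)): returned 'K9', offset=2
After 3 (read(3)): returned '65T', offset=5
After 4 (seek(2, SET)): offset=2
After 5 (seek(+2, CUR)): offset=4
After 6 (read(3)): returned 'TDW', offset=7
After 7 (tell()): offset=7
After 8 (read(5)): returned 'LASDV', offset=12
After 9 (seek(3, SET)): offset=3
After 10 (seek(0, SET)): offset=0
After 11 (seek(-1, CUR)): offset=0
After 12 (seek(+3, CUR)): offset=3

Answer: K965TTDWLASDV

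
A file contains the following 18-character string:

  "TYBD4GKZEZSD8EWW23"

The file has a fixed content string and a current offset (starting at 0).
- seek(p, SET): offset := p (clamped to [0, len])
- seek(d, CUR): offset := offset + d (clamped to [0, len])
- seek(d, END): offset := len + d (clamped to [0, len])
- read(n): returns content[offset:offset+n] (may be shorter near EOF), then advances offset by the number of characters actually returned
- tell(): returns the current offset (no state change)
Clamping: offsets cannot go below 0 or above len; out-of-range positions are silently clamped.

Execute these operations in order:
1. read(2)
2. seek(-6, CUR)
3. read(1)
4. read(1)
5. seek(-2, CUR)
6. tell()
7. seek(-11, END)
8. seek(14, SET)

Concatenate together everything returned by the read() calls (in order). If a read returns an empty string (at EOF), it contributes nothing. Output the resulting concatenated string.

After 1 (read(2)): returned 'TY', offset=2
After 2 (seek(-6, CUR)): offset=0
After 3 (read(1)): returned 'T', offset=1
After 4 (read(1)): returned 'Y', offset=2
After 5 (seek(-2, CUR)): offset=0
After 6 (tell()): offset=0
After 7 (seek(-11, END)): offset=7
After 8 (seek(14, SET)): offset=14

Answer: TYTY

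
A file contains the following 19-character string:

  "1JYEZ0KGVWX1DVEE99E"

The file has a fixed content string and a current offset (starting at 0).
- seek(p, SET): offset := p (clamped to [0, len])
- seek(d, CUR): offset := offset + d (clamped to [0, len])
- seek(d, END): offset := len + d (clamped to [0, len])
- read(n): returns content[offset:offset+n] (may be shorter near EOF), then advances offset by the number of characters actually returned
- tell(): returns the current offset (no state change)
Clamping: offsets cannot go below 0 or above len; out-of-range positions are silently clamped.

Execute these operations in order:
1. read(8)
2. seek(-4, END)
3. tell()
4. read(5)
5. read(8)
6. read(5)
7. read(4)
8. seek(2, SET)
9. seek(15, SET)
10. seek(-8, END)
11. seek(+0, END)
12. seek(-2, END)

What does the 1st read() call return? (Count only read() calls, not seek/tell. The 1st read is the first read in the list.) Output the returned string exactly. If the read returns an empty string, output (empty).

After 1 (read(8)): returned '1JYEZ0KG', offset=8
After 2 (seek(-4, END)): offset=15
After 3 (tell()): offset=15
After 4 (read(5)): returned 'E99E', offset=19
After 5 (read(8)): returned '', offset=19
After 6 (read(5)): returned '', offset=19
After 7 (read(4)): returned '', offset=19
After 8 (seek(2, SET)): offset=2
After 9 (seek(15, SET)): offset=15
After 10 (seek(-8, END)): offset=11
After 11 (seek(+0, END)): offset=19
After 12 (seek(-2, END)): offset=17

Answer: 1JYEZ0KG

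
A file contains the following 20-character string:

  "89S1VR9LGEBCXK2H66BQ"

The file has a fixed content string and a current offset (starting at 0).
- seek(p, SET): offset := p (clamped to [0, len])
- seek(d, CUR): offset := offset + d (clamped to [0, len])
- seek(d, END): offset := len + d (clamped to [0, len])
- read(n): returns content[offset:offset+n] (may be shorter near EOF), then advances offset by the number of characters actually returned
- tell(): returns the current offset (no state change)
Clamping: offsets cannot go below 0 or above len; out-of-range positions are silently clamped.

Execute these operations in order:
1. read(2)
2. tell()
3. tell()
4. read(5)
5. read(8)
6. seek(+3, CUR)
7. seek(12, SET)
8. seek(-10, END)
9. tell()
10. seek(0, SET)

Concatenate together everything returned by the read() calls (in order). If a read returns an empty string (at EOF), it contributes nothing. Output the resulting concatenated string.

After 1 (read(2)): returned '89', offset=2
After 2 (tell()): offset=2
After 3 (tell()): offset=2
After 4 (read(5)): returned 'S1VR9', offset=7
After 5 (read(8)): returned 'LGEBCXK2', offset=15
After 6 (seek(+3, CUR)): offset=18
After 7 (seek(12, SET)): offset=12
After 8 (seek(-10, END)): offset=10
After 9 (tell()): offset=10
After 10 (seek(0, SET)): offset=0

Answer: 89S1VR9LGEBCXK2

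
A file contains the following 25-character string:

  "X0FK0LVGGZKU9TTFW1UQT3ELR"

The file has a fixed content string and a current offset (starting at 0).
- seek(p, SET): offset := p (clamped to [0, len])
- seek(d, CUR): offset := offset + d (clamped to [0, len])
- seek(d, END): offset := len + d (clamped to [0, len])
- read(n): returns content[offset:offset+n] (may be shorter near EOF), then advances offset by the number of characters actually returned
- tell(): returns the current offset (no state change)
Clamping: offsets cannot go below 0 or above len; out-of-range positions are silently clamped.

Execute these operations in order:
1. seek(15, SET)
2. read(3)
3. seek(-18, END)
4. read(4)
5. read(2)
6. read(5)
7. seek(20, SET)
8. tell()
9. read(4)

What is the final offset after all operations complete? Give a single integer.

Answer: 24

Derivation:
After 1 (seek(15, SET)): offset=15
After 2 (read(3)): returned 'FW1', offset=18
After 3 (seek(-18, END)): offset=7
After 4 (read(4)): returned 'GGZK', offset=11
After 5 (read(2)): returned 'U9', offset=13
After 6 (read(5)): returned 'TTFW1', offset=18
After 7 (seek(20, SET)): offset=20
After 8 (tell()): offset=20
After 9 (read(4)): returned 'T3EL', offset=24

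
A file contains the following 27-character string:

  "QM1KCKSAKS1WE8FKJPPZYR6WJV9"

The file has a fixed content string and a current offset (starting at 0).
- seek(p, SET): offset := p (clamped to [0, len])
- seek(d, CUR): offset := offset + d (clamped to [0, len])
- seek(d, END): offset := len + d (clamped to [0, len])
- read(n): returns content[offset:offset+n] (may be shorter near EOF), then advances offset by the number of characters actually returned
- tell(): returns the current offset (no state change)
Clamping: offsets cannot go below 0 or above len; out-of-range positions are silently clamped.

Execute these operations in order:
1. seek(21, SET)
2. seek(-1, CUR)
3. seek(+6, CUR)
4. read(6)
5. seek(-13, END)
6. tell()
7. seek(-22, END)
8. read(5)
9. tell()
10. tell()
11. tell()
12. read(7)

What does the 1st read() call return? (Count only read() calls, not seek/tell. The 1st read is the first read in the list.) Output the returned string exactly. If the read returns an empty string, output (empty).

Answer: 9

Derivation:
After 1 (seek(21, SET)): offset=21
After 2 (seek(-1, CUR)): offset=20
After 3 (seek(+6, CUR)): offset=26
After 4 (read(6)): returned '9', offset=27
After 5 (seek(-13, END)): offset=14
After 6 (tell()): offset=14
After 7 (seek(-22, END)): offset=5
After 8 (read(5)): returned 'KSAKS', offset=10
After 9 (tell()): offset=10
After 10 (tell()): offset=10
After 11 (tell()): offset=10
After 12 (read(7)): returned '1WE8FKJ', offset=17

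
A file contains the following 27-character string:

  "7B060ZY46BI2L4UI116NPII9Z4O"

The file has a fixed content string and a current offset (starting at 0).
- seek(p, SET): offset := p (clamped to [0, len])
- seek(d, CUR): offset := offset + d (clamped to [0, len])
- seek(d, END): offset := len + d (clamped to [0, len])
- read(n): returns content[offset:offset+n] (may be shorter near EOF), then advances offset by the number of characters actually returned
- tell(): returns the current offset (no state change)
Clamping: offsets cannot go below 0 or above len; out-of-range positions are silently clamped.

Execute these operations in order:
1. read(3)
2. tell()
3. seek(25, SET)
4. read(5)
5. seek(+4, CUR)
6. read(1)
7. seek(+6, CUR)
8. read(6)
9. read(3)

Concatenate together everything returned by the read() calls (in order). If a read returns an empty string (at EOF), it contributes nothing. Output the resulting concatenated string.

After 1 (read(3)): returned '7B0', offset=3
After 2 (tell()): offset=3
After 3 (seek(25, SET)): offset=25
After 4 (read(5)): returned '4O', offset=27
After 5 (seek(+4, CUR)): offset=27
After 6 (read(1)): returned '', offset=27
After 7 (seek(+6, CUR)): offset=27
After 8 (read(6)): returned '', offset=27
After 9 (read(3)): returned '', offset=27

Answer: 7B04O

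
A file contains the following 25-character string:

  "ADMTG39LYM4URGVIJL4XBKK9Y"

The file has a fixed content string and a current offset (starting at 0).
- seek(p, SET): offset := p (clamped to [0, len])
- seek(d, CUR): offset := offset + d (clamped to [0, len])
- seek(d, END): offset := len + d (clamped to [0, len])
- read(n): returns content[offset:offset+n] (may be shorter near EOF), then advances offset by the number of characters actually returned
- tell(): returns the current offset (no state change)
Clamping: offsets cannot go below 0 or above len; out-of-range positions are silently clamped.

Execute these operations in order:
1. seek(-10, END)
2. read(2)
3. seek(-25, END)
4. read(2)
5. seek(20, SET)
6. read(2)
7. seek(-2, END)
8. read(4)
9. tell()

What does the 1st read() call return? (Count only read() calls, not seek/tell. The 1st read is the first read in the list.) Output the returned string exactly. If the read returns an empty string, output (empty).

Answer: IJ

Derivation:
After 1 (seek(-10, END)): offset=15
After 2 (read(2)): returned 'IJ', offset=17
After 3 (seek(-25, END)): offset=0
After 4 (read(2)): returned 'AD', offset=2
After 5 (seek(20, SET)): offset=20
After 6 (read(2)): returned 'BK', offset=22
After 7 (seek(-2, END)): offset=23
After 8 (read(4)): returned '9Y', offset=25
After 9 (tell()): offset=25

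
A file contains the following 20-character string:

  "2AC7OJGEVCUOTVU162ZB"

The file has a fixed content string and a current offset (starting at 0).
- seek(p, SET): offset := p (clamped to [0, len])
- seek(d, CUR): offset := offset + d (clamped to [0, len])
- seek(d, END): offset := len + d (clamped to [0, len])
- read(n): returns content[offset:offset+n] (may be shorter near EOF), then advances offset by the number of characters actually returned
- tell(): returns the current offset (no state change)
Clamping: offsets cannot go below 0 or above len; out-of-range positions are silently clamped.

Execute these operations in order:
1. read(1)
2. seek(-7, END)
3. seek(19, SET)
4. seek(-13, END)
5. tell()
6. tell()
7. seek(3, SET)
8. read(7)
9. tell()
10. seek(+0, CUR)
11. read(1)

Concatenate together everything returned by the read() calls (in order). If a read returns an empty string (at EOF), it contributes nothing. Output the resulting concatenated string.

Answer: 27OJGEVCU

Derivation:
After 1 (read(1)): returned '2', offset=1
After 2 (seek(-7, END)): offset=13
After 3 (seek(19, SET)): offset=19
After 4 (seek(-13, END)): offset=7
After 5 (tell()): offset=7
After 6 (tell()): offset=7
After 7 (seek(3, SET)): offset=3
After 8 (read(7)): returned '7OJGEVC', offset=10
After 9 (tell()): offset=10
After 10 (seek(+0, CUR)): offset=10
After 11 (read(1)): returned 'U', offset=11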